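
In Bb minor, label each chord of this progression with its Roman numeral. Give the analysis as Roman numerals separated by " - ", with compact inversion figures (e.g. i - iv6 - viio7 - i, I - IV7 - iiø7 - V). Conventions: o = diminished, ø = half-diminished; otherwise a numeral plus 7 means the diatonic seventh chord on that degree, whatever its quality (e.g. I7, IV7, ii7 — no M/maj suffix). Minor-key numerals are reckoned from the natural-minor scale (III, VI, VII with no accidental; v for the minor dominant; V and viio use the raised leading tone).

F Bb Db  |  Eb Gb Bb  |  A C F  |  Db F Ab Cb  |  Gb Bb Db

i64 - iv - V6 - V7/VI - VI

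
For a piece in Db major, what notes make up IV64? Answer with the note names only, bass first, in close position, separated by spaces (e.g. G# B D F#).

Db Gb Bb

The numeral's case and figure indicate a major triad. In Db major its root, scale degree 4, is Gb.
That chord is spelled Gb-Bb-Db.
The figured bass 64 indicates second inversion, placing the fifth (Db) in the bass: Db-Gb-Bb.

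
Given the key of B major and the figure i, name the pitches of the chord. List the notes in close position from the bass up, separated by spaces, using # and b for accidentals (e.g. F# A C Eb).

B D F#

Scale degree 1 in B major is B; here the chord built on it is altered to a minor triad. i is the minor tonic, borrowed from the parallel minor.
So the chord is B-D-F#, a minor triad.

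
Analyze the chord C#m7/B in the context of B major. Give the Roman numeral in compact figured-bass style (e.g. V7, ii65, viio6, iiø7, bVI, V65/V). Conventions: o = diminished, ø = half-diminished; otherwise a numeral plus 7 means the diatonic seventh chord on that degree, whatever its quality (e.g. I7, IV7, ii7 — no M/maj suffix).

The pitches C#-E-G#-B form a minor seventh chord rooted on C#.
In B major, C# is the supertonic; the diatonic minor seventh chord there is ii7.
With B in the bass the chord is in third inversion, so the figured bass is 42.

ii42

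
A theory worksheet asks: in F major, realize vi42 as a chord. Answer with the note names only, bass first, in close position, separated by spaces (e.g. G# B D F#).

C D F A

The numeral's case and figure indicate a minor seventh chord. In F major its root, the submediant, is D.
That chord is spelled D-F-A-C.
The figured bass 42 indicates third inversion, placing the seventh (C) in the bass: C-D-F-A.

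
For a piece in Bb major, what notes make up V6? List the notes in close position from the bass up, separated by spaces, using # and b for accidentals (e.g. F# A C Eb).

A C F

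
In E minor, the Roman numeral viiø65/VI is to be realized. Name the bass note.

The applied chord viiø65/VI is rooted on B: B-D-F-A.
The figure 65 means first inversion — the third is in the bass.

D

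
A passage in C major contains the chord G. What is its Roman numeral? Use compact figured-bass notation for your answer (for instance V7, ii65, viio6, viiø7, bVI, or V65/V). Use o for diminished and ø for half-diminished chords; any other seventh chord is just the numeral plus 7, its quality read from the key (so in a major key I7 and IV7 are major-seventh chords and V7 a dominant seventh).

V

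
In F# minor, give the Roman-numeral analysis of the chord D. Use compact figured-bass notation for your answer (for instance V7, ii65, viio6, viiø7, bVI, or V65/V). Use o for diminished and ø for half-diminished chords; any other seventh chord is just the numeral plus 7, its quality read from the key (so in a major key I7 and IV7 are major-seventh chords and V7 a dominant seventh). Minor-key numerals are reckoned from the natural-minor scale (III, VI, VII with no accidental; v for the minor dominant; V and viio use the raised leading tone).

VI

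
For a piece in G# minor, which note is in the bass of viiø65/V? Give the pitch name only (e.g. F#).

E#

The applied chord viiø65/V is rooted on C##: C##-E#-G#-B#.
The figure 65 means first inversion — the third is in the bass.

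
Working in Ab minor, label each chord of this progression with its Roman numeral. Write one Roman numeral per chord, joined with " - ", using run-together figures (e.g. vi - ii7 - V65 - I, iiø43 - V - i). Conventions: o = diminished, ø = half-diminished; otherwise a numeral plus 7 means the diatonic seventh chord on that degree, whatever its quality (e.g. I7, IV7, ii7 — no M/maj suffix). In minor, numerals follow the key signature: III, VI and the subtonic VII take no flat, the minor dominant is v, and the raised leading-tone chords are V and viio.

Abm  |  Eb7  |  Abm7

i - V7 - i7

Abm: root Ab is the tonic; minor triad there is i.
Eb7: dominant seventh chord on Eb = scale degree 5 → V7.
Abm7 has root Ab, degree 1 in Ab minor, so i7.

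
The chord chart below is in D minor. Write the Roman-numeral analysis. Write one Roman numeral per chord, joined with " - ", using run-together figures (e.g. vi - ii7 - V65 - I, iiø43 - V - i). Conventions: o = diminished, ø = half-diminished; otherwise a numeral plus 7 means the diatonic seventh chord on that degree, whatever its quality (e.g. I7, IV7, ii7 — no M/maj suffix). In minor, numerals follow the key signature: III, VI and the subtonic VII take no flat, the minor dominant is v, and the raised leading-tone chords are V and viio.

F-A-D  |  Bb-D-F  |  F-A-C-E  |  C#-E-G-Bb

i6 - VI - III7 - viio7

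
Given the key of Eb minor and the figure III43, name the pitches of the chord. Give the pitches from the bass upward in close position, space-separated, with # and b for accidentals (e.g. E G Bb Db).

Db F Gb Bb

The numeral's case and figure indicate a major seventh chord. In Eb minor its root, the third degree, is Gb.
Stacking thirds from Gb gives Gb-Bb-Db-F.
The figured bass 43 indicates second inversion, placing the fifth (Db) in the bass: Db-F-Gb-Bb.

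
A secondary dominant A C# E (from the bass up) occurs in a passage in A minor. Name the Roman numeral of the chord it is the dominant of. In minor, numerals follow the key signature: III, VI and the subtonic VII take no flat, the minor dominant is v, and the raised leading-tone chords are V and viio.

The chord is a major triad on A.
A dominant resolves down a perfect fifth: A → D. In A minor, D is scale degree 4, i.e. iv.

iv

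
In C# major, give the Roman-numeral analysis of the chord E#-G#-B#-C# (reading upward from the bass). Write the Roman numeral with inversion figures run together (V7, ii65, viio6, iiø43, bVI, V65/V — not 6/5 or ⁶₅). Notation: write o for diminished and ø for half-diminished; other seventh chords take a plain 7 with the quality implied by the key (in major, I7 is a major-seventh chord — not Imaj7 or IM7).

I65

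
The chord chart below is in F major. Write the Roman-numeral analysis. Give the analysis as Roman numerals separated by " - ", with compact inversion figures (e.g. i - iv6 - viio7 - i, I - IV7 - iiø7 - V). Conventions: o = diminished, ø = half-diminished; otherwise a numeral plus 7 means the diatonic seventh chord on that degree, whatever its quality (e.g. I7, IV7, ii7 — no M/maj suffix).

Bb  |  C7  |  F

IV - V7 - I

Bb: major triad on Bb = scale degree 4 → IV.
C7: root C is the dominant; dominant seventh chord there is V7.
F: root F is the tonic; major triad there is I.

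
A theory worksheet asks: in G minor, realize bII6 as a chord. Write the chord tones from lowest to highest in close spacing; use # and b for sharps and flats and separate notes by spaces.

C Eb Ab

bII6 is the Neapolitan sixth — a major triad on the lowered second degree, here in its customary first inversion. In G minor that root is Ab.
So the chord is Ab-C-Eb, a major triad.
The figured bass 6 indicates first inversion, placing the third (C) in the bass: C-Eb-Ab.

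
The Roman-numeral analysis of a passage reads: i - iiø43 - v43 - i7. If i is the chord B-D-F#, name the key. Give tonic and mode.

The anchor chord is a minor triad on B, labeled i.
If B is scale degree 1 and the mode makes that degree carry a minor triad, the tonic is B and the mode is minor.

B minor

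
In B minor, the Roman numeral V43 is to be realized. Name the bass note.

C#

V in B minor has root F#; the chord is F#-A#-C#-E.
The figure 43 means second inversion — the fifth is in the bass.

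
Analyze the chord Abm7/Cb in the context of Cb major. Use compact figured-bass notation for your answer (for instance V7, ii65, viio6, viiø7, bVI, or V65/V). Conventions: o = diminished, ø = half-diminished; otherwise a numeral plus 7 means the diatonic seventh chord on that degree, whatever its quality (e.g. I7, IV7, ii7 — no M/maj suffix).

Stacked in thirds the chord is Ab-Cb-Eb-Gb: a minor seventh chord on Ab.
In Cb major, Ab is the submediant; the diatonic minor seventh chord there is vi7.
With Cb in the bass the chord is in first inversion, so the figured bass is 65.

vi65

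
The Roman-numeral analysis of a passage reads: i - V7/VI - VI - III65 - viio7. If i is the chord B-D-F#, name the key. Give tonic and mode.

The chord Bm is a minor triad rooted on B; its label is i.
If B is scale degree 1 and the mode makes that degree carry a minor triad, the tonic is B and the mode is minor.

B minor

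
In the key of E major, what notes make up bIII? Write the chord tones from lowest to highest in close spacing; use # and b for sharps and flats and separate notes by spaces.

Scale degree 3 in E major is G#; lowering it a half step gives G. bIII is a major triad on the lowered third degree, borrowed from the parallel minor.
So the chord is G-B-D, a major triad.

G B D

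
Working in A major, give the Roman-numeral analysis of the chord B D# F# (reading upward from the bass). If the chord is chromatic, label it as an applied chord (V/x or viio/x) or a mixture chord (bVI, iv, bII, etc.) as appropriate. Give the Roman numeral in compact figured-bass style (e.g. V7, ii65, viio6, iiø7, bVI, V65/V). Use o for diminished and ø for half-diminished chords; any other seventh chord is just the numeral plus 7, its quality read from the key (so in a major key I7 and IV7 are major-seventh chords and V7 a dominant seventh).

V/V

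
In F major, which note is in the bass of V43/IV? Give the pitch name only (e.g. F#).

C

The applied chord V43/IV is rooted on F: F-A-C-Eb.
The figure 43 means second inversion — the fifth is in the bass.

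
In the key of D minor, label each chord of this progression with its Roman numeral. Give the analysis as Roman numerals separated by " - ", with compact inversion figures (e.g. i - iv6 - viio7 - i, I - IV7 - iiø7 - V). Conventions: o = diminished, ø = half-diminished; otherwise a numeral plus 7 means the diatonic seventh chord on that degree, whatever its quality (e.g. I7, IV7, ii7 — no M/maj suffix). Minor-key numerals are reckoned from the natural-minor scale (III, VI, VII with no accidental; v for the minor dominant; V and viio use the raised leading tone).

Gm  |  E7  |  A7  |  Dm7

Gm has root G, degree 4 in D minor, so iv.
E7: chromatic; E is V of V, so V7/V.
A7: dominant seventh chord on A = scale degree 5 → V7.
Dm7 has root D, degree 1 in D minor, so i7.

iv - V7/V - V7 - i7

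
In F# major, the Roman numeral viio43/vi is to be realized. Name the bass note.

G#

The applied chord viio43/vi is rooted on C##: C##-E#-G#-B.
The figure 43 means second inversion — the fifth is in the bass.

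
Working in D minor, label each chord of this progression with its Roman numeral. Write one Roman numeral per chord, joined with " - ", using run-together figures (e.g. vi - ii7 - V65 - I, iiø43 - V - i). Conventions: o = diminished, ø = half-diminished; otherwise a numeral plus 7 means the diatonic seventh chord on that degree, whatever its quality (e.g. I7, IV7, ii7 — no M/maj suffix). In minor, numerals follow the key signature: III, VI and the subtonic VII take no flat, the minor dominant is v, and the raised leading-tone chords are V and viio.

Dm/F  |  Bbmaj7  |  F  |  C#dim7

i6 - VI7 - III - viio7

Dm/F has root D, degree 1 in D minor, so i6.
Bbmaj7: major seventh chord on Bb = scale degree 6 → VI7.
F: root F is the mediant; major triad there is III.
C#dim7: fully diminished seventh chord on C# = scale degree 7 → viio7.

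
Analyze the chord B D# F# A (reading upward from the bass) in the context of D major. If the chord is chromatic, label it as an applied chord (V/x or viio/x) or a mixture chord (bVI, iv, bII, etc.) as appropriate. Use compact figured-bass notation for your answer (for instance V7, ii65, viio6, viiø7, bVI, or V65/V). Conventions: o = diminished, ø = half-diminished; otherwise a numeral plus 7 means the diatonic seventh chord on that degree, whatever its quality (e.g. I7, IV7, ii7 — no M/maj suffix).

V7/ii

Stacked in thirds the chord is B-D#-F#-A: a dominant seventh chord on B.
B is not a diatonic chord root with this quality in D major, but it lies a perfect fifth above E (ii), so the chord functions as an applied dominant of ii.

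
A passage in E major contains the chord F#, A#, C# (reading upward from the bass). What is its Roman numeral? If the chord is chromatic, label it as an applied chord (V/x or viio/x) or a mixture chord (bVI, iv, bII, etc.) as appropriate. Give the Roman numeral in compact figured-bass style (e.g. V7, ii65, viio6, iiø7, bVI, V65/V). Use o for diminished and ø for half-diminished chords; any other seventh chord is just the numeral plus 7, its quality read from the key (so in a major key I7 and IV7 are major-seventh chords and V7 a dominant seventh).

V/V

The pitches F#-A#-C# form a major triad rooted on F#.
F# is not a diatonic chord root with this quality in E major, but it lies a perfect fifth above B (V), so the chord functions as an applied dominant of V.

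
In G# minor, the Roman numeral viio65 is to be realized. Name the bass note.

viio in G# minor has root F##; the chord is F##-A#-C#-E.
The figure 65 means first inversion — the third is in the bass.

A#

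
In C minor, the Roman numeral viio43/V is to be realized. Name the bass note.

C

The applied chord viio43/V is rooted on F#: F#-A-C-Eb.
The figure 43 means second inversion — the fifth is in the bass.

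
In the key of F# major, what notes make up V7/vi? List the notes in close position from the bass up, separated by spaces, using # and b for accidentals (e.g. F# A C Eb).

A# C## E# G#

V7/vi is a secondary dominant — the dominant seventh of vi. vi in F# major is D#, so the applied chord's root is A#, a perfect fifth above.
Building a dominant seventh chord on A# gives A#-C##-E#-G#.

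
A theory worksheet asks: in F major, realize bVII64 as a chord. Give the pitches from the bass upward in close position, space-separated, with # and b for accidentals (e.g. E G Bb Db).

Bb Eb G

bVII64 is a major triad on the lowered seventh degree (the subtonic), borrowed from the parallel minor. In F major that root is Eb.
So the chord is Eb-G-Bb, a major triad.
The figured bass 64 indicates second inversion, placing the fifth (Bb) in the bass: Bb-Eb-G.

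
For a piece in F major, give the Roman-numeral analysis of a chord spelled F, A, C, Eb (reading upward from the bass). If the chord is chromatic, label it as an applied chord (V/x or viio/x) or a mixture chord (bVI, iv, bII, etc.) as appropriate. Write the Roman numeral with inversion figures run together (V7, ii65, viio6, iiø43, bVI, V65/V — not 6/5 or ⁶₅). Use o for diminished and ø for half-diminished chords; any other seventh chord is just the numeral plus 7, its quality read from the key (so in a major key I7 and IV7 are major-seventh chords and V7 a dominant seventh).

The pitches F-A-C-Eb form a dominant seventh chord rooted on F.
F is not a diatonic chord root with this quality in F major, but it lies a perfect fifth above Bb (IV), so the chord functions as an applied dominant of IV.

V7/IV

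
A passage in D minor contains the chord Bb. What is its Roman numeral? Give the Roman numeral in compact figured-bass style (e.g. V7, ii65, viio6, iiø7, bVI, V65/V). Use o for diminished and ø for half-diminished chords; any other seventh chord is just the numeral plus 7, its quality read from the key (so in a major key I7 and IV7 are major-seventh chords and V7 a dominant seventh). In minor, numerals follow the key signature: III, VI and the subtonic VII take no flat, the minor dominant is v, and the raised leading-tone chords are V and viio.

VI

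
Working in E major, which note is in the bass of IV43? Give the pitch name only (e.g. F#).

IV in E major has root A; the chord is A-C#-E-G#.
The figure 43 means second inversion — the fifth is in the bass.

E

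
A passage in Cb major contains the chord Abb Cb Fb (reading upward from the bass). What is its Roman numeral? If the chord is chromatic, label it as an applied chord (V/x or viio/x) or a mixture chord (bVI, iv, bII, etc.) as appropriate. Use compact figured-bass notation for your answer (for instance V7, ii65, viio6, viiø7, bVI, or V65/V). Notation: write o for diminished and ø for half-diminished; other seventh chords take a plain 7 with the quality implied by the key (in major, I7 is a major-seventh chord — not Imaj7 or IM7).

Stacked in thirds the chord is Fb-Abb-Cb: a minor triad on Fb.
Fb is the fourth degree of Cb major. This is the minor subdominant, borrowed from the parallel minor.
With Abb in the bass the chord is in first inversion, so the figured bass is 6.

iv6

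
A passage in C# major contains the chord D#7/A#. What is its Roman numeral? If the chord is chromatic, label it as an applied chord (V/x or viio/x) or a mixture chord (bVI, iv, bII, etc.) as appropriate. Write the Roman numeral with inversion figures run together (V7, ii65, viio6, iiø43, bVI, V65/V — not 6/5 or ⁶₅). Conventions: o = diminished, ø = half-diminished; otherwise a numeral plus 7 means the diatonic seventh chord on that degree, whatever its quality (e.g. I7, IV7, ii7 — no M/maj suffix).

V43/V

The pitches D#-F##-A#-C# form a dominant seventh chord rooted on D#.
D# is not a diatonic chord root with this quality in C# major, but it lies a perfect fifth above G# (V), so the chord functions as an applied dominant of V.
With A# in the bass the chord is in second inversion, so the figured bass is 43.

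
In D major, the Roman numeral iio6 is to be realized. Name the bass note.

iio in D major has root E; the chord is E-G-Bb.
The figure 6 means first inversion — the third is in the bass.

G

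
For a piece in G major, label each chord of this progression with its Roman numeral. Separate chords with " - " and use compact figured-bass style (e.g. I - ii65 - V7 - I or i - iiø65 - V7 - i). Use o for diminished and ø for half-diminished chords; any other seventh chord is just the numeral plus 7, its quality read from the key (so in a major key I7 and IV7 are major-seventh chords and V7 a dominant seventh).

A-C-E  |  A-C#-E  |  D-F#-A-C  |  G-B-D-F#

ii - V/V - V7 - I7

A-C-E: minor triad on A = scale degree 2 → ii.
A-C#-E: a major triad on A, the applied dominant of V → V/V.
D-F#-A-C: dominant seventh chord on D = scale degree 5 → V7.
G-B-D-F#: major seventh chord on G = scale degree 1 → I7.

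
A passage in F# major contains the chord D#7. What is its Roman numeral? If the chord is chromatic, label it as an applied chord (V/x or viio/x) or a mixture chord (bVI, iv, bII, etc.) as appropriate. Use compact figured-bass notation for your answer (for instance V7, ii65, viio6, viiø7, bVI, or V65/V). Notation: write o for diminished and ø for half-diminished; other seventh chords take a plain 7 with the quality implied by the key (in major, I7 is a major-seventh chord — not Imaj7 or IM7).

The pitches D#-F##-A#-C# form a dominant seventh chord rooted on D#.
D# is not a diatonic chord root with this quality in F# major, but it lies a perfect fifth above G# (ii), so the chord functions as an applied dominant of ii.

V7/ii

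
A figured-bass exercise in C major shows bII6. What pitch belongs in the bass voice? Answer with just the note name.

bII in C major has root Db; the chord is Db-F-Ab.
The figure 6 means first inversion — the third is in the bass.

F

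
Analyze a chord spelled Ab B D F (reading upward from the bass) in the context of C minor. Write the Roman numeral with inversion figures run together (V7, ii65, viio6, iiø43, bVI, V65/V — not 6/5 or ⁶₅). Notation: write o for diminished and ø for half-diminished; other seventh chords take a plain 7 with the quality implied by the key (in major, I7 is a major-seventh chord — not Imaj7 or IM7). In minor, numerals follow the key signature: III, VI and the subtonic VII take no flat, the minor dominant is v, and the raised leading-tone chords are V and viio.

viio42

Stacked in thirds the chord is B-D-F-Ab: a fully diminished seventh chord on B.
In C minor, B is the leading tone; the diatonic fully diminished seventh chord there is viio7.
With Ab in the bass the chord is in third inversion, so the figured bass is 42.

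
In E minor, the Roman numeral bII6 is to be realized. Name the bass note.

A

bII in E minor has root F; the chord is F-A-C.
The figure 6 means first inversion — the third is in the bass.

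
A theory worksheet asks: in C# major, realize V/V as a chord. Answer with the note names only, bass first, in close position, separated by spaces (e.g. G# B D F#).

D# F## A#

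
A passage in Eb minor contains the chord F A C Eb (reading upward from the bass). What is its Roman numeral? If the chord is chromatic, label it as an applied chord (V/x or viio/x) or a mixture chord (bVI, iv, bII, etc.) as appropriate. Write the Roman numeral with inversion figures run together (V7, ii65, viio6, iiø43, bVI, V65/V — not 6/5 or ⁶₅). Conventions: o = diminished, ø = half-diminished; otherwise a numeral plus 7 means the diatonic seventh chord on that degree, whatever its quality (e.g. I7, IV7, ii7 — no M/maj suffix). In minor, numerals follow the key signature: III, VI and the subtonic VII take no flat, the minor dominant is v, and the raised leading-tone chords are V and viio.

V7/V

The pitches F-A-C-Eb form a dominant seventh chord rooted on F.
F is not a diatonic chord root with this quality in Eb minor, but it lies a perfect fifth above Bb (V), so the chord functions as an applied dominant of V.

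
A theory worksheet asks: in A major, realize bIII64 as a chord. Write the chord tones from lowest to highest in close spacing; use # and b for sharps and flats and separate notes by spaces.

G C E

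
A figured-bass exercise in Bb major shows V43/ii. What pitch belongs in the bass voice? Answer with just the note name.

D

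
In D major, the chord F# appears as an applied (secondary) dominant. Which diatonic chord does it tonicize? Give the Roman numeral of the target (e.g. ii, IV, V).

The chord is a major triad on F#.
A dominant resolves down a perfect fifth: F# → B. In D major, B is scale degree 6, i.e. vi.

vi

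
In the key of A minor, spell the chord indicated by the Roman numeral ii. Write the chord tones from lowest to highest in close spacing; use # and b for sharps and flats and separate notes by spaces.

B D F#

ii is the minor supertonic, borrowed from the parallel major (the Dorian ii). In A minor that root is B.
So the chord is B-D-F#.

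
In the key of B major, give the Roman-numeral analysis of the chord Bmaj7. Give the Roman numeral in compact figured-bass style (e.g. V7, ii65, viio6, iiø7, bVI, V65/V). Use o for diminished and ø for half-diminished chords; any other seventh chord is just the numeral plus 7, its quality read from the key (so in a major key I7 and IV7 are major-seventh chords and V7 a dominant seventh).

I7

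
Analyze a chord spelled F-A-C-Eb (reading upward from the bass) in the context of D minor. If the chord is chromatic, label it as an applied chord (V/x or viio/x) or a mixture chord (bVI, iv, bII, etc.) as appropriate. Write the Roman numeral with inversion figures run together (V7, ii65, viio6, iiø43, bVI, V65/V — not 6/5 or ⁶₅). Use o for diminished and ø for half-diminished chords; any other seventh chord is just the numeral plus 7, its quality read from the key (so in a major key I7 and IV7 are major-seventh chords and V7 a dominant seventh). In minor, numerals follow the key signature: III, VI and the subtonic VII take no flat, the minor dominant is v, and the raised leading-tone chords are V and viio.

V7/VI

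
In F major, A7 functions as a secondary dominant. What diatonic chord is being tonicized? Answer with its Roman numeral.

vi

The chord is a dominant seventh chord on A.
A dominant resolves down a perfect fifth: A → D. In F major, D is scale degree 6, i.e. vi.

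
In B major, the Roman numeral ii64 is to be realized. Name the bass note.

G#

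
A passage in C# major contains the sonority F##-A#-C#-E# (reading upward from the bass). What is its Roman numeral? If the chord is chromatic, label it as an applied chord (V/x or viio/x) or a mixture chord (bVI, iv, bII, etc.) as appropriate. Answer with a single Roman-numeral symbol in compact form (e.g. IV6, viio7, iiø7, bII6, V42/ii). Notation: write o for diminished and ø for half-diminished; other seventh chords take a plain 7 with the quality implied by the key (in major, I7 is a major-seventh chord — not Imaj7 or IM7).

viiø7/V

The pitches F##-A#-C#-E# form a half-diminished seventh chord rooted on F##.
F## sits a half step below G# (V in C# major); a diminished chord there is the applied leading-tone chord of V.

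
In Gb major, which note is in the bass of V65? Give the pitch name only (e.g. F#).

V in Gb major has root Db; the chord is Db-F-Ab-Cb.
The figure 65 means first inversion — the third is in the bass.

F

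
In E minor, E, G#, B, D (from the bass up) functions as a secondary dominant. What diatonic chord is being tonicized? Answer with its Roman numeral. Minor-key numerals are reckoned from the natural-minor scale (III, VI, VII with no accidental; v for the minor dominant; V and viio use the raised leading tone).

iv

The chord is a dominant seventh chord on E.
A dominant resolves down a perfect fifth: E → A. In E minor, A is scale degree 4, i.e. iv.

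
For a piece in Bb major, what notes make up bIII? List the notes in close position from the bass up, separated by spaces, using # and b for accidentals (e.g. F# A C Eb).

Db F Ab

bIII is a major triad on the lowered third degree, borrowed from the parallel minor. In Bb major that root is Db.
So the chord is Db-F-Ab.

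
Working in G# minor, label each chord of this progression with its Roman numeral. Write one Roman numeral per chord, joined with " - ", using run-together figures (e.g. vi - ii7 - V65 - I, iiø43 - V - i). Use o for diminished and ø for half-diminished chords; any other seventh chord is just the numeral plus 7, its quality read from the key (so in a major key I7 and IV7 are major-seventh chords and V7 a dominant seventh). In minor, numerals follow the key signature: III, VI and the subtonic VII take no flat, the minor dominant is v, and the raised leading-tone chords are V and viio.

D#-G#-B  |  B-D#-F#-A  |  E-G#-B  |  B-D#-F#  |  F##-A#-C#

i64 - V7/VI - VI - III - viio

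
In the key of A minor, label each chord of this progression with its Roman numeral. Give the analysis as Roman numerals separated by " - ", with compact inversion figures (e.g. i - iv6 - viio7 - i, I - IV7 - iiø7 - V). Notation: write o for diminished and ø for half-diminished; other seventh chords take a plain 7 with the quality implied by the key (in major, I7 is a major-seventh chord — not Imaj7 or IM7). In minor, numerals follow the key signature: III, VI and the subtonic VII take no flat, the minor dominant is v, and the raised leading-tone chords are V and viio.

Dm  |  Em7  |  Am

Dm: minor triad on D = scale degree 4 → iv.
Em7: root E is the dominant; minor seventh chord there is v7.
Am: root A is the tonic; minor triad there is i.

iv - v7 - i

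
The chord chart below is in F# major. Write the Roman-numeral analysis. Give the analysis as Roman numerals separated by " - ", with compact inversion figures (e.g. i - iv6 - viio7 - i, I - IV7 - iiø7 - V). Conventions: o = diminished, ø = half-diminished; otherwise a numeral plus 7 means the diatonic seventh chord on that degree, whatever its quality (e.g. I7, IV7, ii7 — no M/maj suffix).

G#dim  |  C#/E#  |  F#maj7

iio - V6 - I7

G#dim: G# with this quality isn't in the key; it's iio, borrowed from the parallel minor.
C#/E#: root C# is the dominant; major triad there is V6.
F#maj7 has root F#, degree 1 in F# major, so I7.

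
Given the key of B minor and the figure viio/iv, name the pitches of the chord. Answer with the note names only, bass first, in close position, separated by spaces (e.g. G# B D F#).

viio/iv is a secondary leading-tone chord. The target iv is E in B minor; the applied chord is rooted a semitone below, on D#.
Building a diminished triad on D# gives D#-F#-A.

D# F# A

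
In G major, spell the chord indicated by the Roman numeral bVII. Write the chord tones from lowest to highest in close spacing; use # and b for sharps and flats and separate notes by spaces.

F A C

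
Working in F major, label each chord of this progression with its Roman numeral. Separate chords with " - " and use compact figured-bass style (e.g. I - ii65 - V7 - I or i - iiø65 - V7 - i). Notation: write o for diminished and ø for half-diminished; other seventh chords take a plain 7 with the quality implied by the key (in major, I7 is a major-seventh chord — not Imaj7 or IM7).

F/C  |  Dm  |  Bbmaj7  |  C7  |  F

I64 - vi - IV7 - V7 - I

F/C: major triad on F = scale degree 1 → I64.
Dm: minor triad on D = scale degree 6 → vi.
Bbmaj7: major seventh chord on Bb = scale degree 4 → IV7.
C7 has root C, degree 5 in F major, so V7.
F has root F, degree 1 in F major, so I.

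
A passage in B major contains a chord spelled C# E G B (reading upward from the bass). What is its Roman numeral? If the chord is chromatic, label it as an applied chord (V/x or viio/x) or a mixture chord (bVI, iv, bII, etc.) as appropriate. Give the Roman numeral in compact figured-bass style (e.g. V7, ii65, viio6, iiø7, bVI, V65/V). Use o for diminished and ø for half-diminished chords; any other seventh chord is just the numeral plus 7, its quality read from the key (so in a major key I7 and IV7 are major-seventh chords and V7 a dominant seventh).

iiø7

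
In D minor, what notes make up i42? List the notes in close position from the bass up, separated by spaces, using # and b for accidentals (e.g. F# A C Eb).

C D F A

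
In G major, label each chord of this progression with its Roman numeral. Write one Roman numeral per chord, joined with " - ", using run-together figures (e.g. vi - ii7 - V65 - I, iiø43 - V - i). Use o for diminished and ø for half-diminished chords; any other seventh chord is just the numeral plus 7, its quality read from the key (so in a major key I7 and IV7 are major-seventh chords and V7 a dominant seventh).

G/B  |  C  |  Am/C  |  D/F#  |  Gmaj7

G/B: root G is the tonic; major triad there is I6.
C: major triad on C = scale degree 4 → IV.
Am/C has root A, degree 2 in G major, so ii6.
D/F#: major triad on D = scale degree 5 → V6.
Gmaj7: root G is the tonic; major seventh chord there is I7.

I6 - IV - ii6 - V6 - I7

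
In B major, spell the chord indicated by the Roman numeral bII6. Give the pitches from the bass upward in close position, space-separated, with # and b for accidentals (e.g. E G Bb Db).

E G C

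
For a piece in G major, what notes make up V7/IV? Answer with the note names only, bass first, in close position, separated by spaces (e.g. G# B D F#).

G B D F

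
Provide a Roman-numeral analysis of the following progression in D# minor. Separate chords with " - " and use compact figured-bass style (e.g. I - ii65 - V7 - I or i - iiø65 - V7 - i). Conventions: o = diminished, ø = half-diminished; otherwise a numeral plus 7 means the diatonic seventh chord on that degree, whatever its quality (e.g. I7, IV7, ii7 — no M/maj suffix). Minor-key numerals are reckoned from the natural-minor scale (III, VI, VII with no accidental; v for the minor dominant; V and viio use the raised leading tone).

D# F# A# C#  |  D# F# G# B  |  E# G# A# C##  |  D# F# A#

D#-F#-A#-C#: root D# is the tonic; minor seventh chord there is i7.
D#-F#-G#-B: root G# is the subdominant; minor seventh chord there is iv43.
E#-G#-A#-C##: root A# is the dominant; dominant seventh chord there is V43.
D#-F#-A# has root D#, degree 1 in D# minor, so i.

i7 - iv43 - V43 - i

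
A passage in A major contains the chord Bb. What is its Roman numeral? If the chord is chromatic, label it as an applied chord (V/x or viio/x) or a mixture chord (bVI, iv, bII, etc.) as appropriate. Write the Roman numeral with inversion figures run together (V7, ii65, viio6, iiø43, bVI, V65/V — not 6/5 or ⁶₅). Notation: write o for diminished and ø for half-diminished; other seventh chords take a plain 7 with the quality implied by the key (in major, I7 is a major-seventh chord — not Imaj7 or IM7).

The pitches Bb-D-F form a major triad rooted on Bb.
Bb is the lowered second degree of A major (diatonic 2 would be B). This is the Neapolitan chord — a major triad on the lowered second degree.

bII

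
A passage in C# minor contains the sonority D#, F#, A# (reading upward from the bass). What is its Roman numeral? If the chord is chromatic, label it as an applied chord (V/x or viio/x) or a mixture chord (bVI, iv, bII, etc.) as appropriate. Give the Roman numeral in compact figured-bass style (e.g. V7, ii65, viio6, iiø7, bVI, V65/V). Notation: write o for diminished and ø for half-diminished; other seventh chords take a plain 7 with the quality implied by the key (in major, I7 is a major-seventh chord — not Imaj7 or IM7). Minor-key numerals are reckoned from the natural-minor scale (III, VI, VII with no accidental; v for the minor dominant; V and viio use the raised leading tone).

ii

The pitches D#-F#-A# form a minor triad rooted on D#.
D# is the second degree of C# minor. This is the minor supertonic, borrowed from the parallel major (the Dorian ii).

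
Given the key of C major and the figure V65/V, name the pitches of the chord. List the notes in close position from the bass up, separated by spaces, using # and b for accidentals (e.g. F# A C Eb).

F# A C D

The slash means an applied dominant: we want the dominant of V. In C major, V is G major, and its dominant is built on D.
Building a dominant seventh chord on D gives D-F#-A-C.
The figured bass 65 indicates first inversion, placing the third (F#) in the bass: F#-A-C-D.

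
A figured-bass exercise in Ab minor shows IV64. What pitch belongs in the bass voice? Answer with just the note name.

Ab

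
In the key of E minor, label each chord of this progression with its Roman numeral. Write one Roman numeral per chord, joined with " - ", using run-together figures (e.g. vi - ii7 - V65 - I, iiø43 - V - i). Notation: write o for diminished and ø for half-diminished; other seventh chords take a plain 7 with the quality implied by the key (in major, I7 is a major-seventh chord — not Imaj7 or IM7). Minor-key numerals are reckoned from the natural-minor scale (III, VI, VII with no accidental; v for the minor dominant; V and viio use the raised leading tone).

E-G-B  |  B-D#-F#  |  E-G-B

E-G-B: minor triad on E = scale degree 1 → i.
B-D#-F# has root B, degree 5 in E minor, so V.
E-G-B: minor triad on E = scale degree 1 → i.

i - V - i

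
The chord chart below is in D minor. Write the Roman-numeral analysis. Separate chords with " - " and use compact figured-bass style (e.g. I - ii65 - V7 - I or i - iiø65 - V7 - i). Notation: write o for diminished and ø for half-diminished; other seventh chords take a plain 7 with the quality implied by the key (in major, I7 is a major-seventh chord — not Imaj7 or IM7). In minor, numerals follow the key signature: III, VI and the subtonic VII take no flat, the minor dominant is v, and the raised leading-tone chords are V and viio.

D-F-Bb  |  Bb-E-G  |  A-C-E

VI6 - iio64 - v

D-F-Bb: root Bb is the submediant; major triad there is VI6.
Bb-E-G: diminished triad on E = scale degree 2 → iio64.
A-C-E: minor triad on A = scale degree 5 → v.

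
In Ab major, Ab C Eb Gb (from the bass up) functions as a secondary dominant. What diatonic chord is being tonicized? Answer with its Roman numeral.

IV

The chord is a dominant seventh chord on Ab.
A dominant resolves down a perfect fifth: Ab → Db. In Ab major, Db is scale degree 4, i.e. IV.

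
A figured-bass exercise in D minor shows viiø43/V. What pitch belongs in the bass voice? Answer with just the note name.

The applied chord viiø43/V is rooted on G#: G#-B-D-F#.
The figure 43 means second inversion — the fifth is in the bass.

D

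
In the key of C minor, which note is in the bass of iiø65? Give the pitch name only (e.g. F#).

iiø in C minor has root D; the chord is D-F-Ab-C.
The figure 65 means first inversion — the third is in the bass.

F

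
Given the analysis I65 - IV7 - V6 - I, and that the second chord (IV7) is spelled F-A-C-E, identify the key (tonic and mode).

C major

The anchor chord is a major seventh chord on F, labeled IV7.
Counting down 3 scale steps from F places the tonic on C; a major seventh chord on degree 4 is diatonic only in major.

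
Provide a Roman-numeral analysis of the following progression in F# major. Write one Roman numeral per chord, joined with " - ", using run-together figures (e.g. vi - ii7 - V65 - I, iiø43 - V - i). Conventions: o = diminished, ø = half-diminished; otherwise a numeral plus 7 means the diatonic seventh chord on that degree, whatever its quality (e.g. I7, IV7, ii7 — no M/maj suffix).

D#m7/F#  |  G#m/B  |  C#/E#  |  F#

vi65 - ii6 - V6 - I

D#m7/F#: minor seventh chord on D# = scale degree 6 → vi65.
G#m/B: minor triad on G# = scale degree 2 → ii6.
C#/E#: major triad on C# = scale degree 5 → V6.
F# has root F#, degree 1 in F# major, so I.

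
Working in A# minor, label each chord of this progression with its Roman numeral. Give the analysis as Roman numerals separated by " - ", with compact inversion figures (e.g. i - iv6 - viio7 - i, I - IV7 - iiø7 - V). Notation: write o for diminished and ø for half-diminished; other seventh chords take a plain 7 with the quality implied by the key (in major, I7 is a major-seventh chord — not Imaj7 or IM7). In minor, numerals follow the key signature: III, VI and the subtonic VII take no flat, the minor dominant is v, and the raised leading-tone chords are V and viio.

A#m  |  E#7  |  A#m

i - V7 - i

A#m: root A# is the tonic; minor triad there is i.
E#7 has root E#, degree 5 in A# minor, so V7.
A#m: root A# is the tonic; minor triad there is i.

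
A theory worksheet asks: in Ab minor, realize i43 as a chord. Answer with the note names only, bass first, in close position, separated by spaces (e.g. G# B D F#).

Eb Gb Ab Cb

The numeral's case and figure indicate a minor seventh chord. In Ab minor its root, scale degree 1, is Ab.
Stacking thirds from Ab gives Ab-Cb-Eb-Gb.
With the 43 figure the chord is in second inversion; from the bass Eb upward in close position it reads Eb-Gb-Ab-Cb.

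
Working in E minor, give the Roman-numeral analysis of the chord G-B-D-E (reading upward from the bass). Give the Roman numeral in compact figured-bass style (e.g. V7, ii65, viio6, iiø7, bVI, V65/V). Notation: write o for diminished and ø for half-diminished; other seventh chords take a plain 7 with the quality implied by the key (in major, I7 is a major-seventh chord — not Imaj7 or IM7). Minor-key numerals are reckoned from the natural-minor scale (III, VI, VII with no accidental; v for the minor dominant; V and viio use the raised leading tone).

i65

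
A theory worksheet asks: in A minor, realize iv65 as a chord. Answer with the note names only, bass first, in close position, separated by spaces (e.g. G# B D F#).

F A C D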